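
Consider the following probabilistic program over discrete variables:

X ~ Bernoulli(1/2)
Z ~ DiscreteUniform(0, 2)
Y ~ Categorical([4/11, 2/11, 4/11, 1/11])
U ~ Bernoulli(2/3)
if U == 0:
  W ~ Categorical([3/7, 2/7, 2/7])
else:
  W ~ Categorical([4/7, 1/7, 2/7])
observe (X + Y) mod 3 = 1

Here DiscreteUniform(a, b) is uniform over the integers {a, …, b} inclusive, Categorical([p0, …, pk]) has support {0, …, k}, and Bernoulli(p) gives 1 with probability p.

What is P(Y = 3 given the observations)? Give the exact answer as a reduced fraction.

Enumerate traces; 54 have nonzero weight after conditioning:
  (X=0, Z=0, Y=1, U=0, W=0) weight 1/231
  (X=0, Z=0, Y=1, U=0, W=1) weight 2/693
  (X=0, Z=0, Y=1, U=0, W=2) weight 2/693
  (X=0, Z=0, Y=1, U=1, W=0) weight 8/693
  (X=0, Z=0, Y=1, U=1, W=1) weight 2/693
  (X=0, Z=0, Y=1, U=1, W=2) weight 4/693
  (X=0, Z=1, Y=1, U=0, W=0) weight 1/231
  (X=0, Z=1, Y=1, U=0, W=1) weight 2/693
  (X=1, Z=0, Y=0, U=0, W=0) weight 2/231
  (X=1, Z=0, Y=3, U=0, W=0) weight 1/462
  … 44 more
Group by Y:
  weight(Y=0) = 2/11
  weight(Y=1) = 1/11
  weight(Y=3) = 1/22
Total weight = 2/11 + 1/11 + 1/22 = 7/22
P(Y=0 | obs) = 2/11 / 7/22 = 4/7
P(Y=1 | obs) = 1/11 / 7/22 = 2/7
P(Y=3 | obs) = 1/22 / 7/22 = 1/7

P(Y = 3 | obs) = 1/7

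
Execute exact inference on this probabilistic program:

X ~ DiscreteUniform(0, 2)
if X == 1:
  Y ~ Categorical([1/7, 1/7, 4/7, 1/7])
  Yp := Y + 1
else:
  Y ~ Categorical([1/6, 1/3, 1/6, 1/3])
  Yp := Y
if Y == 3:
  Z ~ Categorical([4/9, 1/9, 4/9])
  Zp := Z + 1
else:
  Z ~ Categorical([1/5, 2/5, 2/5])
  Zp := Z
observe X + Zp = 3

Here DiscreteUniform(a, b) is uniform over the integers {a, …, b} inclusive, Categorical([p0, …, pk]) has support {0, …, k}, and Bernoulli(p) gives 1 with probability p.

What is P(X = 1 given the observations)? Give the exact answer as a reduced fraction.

Enumerate traces; 9 have nonzero weight after conditioning:
  (X=0, Y=3, Z=2) weight 4/81
  (X=1, Y=0, Z=2) weight 2/105
  (X=1, Y=1, Z=2) weight 2/105
  (X=1, Y=2, Z=2) weight 8/105
  (X=1, Y=3, Z=1) weight 1/189
  (X=2, Y=0, Z=1) weight 1/45
  (X=2, Y=1, Z=1) weight 2/45
  (X=2, Y=2, Z=1) weight 1/45
  … 1 more
Group by X:
  weight(X=0) = 4/81
  weight(X=1) = 113/945
  weight(X=2) = 56/405
Total weight = 4/81 + 113/945 + 56/405 = 871/2835
P(X=0 | obs) = 4/81 / 871/2835 = 140/871
P(X=1 | obs) = 113/945 / 871/2835 = 339/871
P(X=2 | obs) = 56/405 / 871/2835 = 392/871

P(X = 1 | obs) = 339/871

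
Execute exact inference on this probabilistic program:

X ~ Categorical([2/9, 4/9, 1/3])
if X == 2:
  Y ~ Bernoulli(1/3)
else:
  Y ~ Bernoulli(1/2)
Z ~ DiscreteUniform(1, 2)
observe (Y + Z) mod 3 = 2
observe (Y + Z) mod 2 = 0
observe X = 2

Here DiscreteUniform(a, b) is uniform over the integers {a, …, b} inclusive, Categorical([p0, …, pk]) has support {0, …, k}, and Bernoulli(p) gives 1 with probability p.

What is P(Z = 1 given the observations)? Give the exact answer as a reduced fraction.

P(Z = 1 | obs) = 1/3

Enumerate traces; 2 have nonzero weight after conditioning:
  (X=2, Y=0, Z=2) weight 1/9
  (X=2, Y=1, Z=1) weight 1/18
Group by Z:
  weight(Z=1) = 1/18
  weight(Z=2) = 1/9
Total weight = 1/18 + 1/9 = 1/6
P(Z=1 | obs) = 1/18 / 1/6 = 1/3
P(Z=2 | obs) = 1/9 / 1/6 = 2/3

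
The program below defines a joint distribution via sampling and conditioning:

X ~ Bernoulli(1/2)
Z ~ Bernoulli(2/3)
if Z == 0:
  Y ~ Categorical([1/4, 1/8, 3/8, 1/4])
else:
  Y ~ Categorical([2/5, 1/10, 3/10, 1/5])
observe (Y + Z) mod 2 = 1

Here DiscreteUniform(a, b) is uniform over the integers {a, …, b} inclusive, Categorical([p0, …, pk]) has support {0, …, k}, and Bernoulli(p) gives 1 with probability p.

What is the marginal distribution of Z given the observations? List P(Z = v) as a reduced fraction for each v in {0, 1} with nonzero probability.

P(Z=0) = 15/71, P(Z=1) = 56/71

Enumerate traces; 8 have nonzero weight after conditioning:
  (X=0, Z=0, Y=1) weight 1/48
  (X=0, Z=0, Y=3) weight 1/24
  (X=0, Z=1, Y=0) weight 2/15
  (X=0, Z=1, Y=2) weight 1/10
  (X=1, Z=0, Y=1) weight 1/48
  (X=1, Z=0, Y=3) weight 1/24
  (X=1, Z=1, Y=0) weight 2/15
  (X=1, Z=1, Y=2) weight 1/10
Group by Z:
  weight(Z=0) = 1/8
  weight(Z=1) = 7/15
Total weight = 1/8 + 7/15 = 71/120
P(Z=0 | obs) = 1/8 / 71/120 = 15/71
P(Z=1 | obs) = 7/15 / 71/120 = 56/71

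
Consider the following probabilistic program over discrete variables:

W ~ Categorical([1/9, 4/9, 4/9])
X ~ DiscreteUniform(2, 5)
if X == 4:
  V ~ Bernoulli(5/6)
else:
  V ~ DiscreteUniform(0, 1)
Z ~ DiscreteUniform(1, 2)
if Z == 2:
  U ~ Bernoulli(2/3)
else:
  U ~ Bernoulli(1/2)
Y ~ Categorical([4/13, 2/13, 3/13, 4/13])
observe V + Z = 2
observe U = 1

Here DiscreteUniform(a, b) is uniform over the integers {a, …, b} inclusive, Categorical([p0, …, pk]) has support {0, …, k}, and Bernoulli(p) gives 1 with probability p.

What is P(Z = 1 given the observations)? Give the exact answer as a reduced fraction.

P(Z = 1 | obs) = 21/41

Enumerate traces; 96 have nonzero weight after conditioning:
  (W=0, X=2, V=0, Z=2, U=1, Y=0) weight 1/702
  (W=0, X=2, V=0, Z=2, U=1, Y=1) weight 1/1404
  (W=0, X=2, V=0, Z=2, U=1, Y=2) weight 1/936
  (W=0, X=2, V=0, Z=2, U=1, Y=3) weight 1/702
  (W=0, X=2, V=1, Z=1, U=1, Y=0) weight 1/936
  (W=0, X=2, V=1, Z=1, U=1, Y=1) weight 1/1872
  (W=0, X=2, V=1, Z=1, U=1, Y=2) weight 1/1248
  (W=0, X=2, V=1, Z=1, U=1, Y=3) weight 1/936
  … 88 more
Group by Z:
  weight(Z=1) = 7/48
  weight(Z=2) = 5/36
Total weight = 7/48 + 5/36 = 41/144
P(Z=1 | obs) = 7/48 / 41/144 = 21/41
P(Z=2 | obs) = 5/36 / 41/144 = 20/41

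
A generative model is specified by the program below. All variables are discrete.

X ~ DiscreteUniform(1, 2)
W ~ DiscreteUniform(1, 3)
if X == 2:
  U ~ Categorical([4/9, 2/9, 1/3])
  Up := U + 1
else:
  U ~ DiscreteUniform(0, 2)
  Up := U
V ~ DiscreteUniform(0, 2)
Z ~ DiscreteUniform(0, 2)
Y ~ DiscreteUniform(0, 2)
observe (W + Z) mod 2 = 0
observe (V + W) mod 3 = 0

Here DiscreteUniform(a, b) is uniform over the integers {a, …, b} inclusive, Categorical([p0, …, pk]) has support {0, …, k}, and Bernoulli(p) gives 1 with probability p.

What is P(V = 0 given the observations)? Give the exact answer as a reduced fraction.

P(V = 0 | obs) = 1/4

Enumerate traces; 72 have nonzero weight after conditioning:
  (X=1, W=1, U=0, V=2, Z=1, Y=0) weight 1/486
  (X=1, W=1, U=0, V=2, Z=1, Y=1) weight 1/486
  (X=1, W=1, U=0, V=2, Z=1, Y=2) weight 1/486
  (X=1, W=1, U=1, V=2, Z=1, Y=0) weight 1/486
  (X=1, W=1, U=1, V=2, Z=1, Y=1) weight 1/486
  (X=1, W=1, U=1, V=2, Z=1, Y=2) weight 1/486
  (X=1, W=1, U=2, V=2, Z=1, Y=0) weight 1/486
  (X=1, W=1, U=2, V=2, Z=1, Y=1) weight 1/486
  (X=1, W=2, U=0, V=1, Z=0, Y=0) weight 1/486
  (X=1, W=3, U=0, V=0, Z=1, Y=0) weight 1/486
  … 62 more
Group by V:
  weight(V=0) = 1/27
  weight(V=1) = 2/27
  weight(V=2) = 1/27
Total weight = 1/27 + 2/27 + 1/27 = 4/27
P(V=0 | obs) = 1/27 / 4/27 = 1/4
P(V=1 | obs) = 2/27 / 4/27 = 1/2
P(V=2 | obs) = 1/27 / 4/27 = 1/4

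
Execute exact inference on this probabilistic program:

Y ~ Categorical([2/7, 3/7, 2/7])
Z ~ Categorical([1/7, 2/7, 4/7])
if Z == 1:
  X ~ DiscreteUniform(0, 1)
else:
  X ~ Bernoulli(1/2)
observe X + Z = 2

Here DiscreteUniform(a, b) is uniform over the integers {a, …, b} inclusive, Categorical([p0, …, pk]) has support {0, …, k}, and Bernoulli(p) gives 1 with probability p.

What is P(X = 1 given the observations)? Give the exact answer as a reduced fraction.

P(X = 1 | obs) = 1/3

Enumerate traces; 6 have nonzero weight after conditioning:
  (Y=0, Z=1, X=1) weight 2/49
  (Y=0, Z=2, X=0) weight 4/49
  (Y=1, Z=1, X=1) weight 3/49
  (Y=1, Z=2, X=0) weight 6/49
  (Y=2, Z=1, X=1) weight 2/49
  (Y=2, Z=2, X=0) weight 4/49
Group by X:
  weight(X=0) = 2/7
  weight(X=1) = 1/7
Total weight = 2/7 + 1/7 = 3/7
P(X=0 | obs) = 2/7 / 3/7 = 2/3
P(X=1 | obs) = 1/7 / 3/7 = 1/3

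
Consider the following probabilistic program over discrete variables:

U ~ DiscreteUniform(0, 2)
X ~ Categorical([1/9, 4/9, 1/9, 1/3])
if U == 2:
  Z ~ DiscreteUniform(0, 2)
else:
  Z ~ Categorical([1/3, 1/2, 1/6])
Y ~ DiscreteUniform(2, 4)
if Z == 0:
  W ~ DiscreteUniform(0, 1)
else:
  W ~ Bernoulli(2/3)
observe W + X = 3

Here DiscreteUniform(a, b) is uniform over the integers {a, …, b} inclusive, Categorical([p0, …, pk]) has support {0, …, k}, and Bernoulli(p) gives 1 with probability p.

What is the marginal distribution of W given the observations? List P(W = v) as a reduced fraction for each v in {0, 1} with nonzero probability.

Enumerate traces; 54 have nonzero weight after conditioning:
  (U=0, X=2, Z=0, Y=2, W=1) weight 1/486
  (U=0, X=2, Z=0, Y=3, W=1) weight 1/486
  (U=0, X=2, Z=0, Y=4, W=1) weight 1/486
  (U=0, X=2, Z=1, Y=2, W=1) weight 1/243
  (U=0, X=2, Z=1, Y=3, W=1) weight 1/243
  (U=0, X=2, Z=1, Y=4, W=1) weight 1/243
  (U=0, X=2, Z=2, Y=2, W=1) weight 1/729
  (U=0, X=2, Z=2, Y=3, W=1) weight 1/729
  (U=0, X=3, Z=0, Y=2, W=0) weight 1/162
  … 45 more
Group by W:
  weight(W=0) = 7/54
  weight(W=1) = 11/162
Total weight = 7/54 + 11/162 = 16/81
P(W=0 | obs) = 7/54 / 16/81 = 21/32
P(W=1 | obs) = 11/162 / 16/81 = 11/32

P(W=0) = 21/32, P(W=1) = 11/32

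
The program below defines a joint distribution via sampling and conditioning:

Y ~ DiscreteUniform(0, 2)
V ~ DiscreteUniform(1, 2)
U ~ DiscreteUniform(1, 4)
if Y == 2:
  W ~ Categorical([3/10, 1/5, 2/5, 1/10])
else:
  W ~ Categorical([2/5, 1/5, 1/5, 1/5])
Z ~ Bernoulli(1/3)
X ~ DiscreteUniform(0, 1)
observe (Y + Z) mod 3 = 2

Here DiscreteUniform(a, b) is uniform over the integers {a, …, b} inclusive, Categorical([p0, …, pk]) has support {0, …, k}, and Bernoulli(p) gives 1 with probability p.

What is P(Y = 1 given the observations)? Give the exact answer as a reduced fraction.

Enumerate traces; 128 have nonzero weight after conditioning:
  (Y=1, V=1, U=1, W=0, Z=1, X=0) weight 1/360
  (Y=1, V=1, U=1, W=0, Z=1, X=1) weight 1/360
  (Y=1, V=1, U=1, W=1, Z=1, X=0) weight 1/720
  (Y=1, V=1, U=1, W=1, Z=1, X=1) weight 1/720
  (Y=1, V=1, U=1, W=2, Z=1, X=0) weight 1/720
  (Y=1, V=1, U=1, W=2, Z=1, X=1) weight 1/720
  (Y=1, V=1, U=1, W=3, Z=1, X=0) weight 1/720
  (Y=1, V=1, U=1, W=3, Z=1, X=1) weight 1/720
  (Y=2, V=1, U=1, W=0, Z=0, X=0) weight 1/240
  … 119 more
Group by Y:
  weight(Y=1) = 1/9
  weight(Y=2) = 2/9
Total weight = 1/9 + 2/9 = 1/3
P(Y=1 | obs) = 1/9 / 1/3 = 1/3
P(Y=2 | obs) = 2/9 / 1/3 = 2/3

P(Y = 1 | obs) = 1/3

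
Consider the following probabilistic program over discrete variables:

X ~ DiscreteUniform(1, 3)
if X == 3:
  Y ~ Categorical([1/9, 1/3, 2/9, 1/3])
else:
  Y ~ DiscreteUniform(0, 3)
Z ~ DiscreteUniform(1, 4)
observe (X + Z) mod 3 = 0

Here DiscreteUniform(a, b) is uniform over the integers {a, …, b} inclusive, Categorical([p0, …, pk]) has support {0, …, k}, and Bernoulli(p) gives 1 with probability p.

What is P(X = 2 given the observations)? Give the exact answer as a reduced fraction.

P(X = 2 | obs) = 1/2

Enumerate traces; 16 have nonzero weight after conditioning:
  (X=1, Y=0, Z=2) weight 1/48
  (X=1, Y=1, Z=2) weight 1/48
  (X=1, Y=2, Z=2) weight 1/48
  (X=1, Y=3, Z=2) weight 1/48
  (X=2, Y=0, Z=1) weight 1/48
  (X=2, Y=0, Z=4) weight 1/48
  (X=2, Y=1, Z=1) weight 1/48
  (X=2, Y=1, Z=4) weight 1/48
  (X=3, Y=0, Z=3) weight 1/108
  … 7 more
Group by X:
  weight(X=1) = 1/12
  weight(X=2) = 1/6
  weight(X=3) = 1/12
Total weight = 1/12 + 1/6 + 1/12 = 1/3
P(X=1 | obs) = 1/12 / 1/3 = 1/4
P(X=2 | obs) = 1/6 / 1/3 = 1/2
P(X=3 | obs) = 1/12 / 1/3 = 1/4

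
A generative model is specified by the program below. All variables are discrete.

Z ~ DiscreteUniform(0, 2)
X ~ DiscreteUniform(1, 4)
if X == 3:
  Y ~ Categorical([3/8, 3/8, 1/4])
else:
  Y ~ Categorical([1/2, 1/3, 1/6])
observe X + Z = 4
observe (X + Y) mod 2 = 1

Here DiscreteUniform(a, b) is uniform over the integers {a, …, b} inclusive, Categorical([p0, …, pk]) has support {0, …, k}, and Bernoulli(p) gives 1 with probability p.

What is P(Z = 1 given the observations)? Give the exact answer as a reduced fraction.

Enumerate traces; 4 have nonzero weight after conditioning:
  (Z=0, X=4, Y=1) weight 1/36
  (Z=1, X=3, Y=0) weight 1/32
  (Z=1, X=3, Y=2) weight 1/48
  (Z=2, X=2, Y=1) weight 1/36
Group by Z:
  weight(Z=0) = 1/36
  weight(Z=1) = 5/96
  weight(Z=2) = 1/36
Total weight = 1/36 + 5/96 + 1/36 = 31/288
P(Z=0 | obs) = 1/36 / 31/288 = 8/31
P(Z=1 | obs) = 5/96 / 31/288 = 15/31
P(Z=2 | obs) = 1/36 / 31/288 = 8/31

P(Z = 1 | obs) = 15/31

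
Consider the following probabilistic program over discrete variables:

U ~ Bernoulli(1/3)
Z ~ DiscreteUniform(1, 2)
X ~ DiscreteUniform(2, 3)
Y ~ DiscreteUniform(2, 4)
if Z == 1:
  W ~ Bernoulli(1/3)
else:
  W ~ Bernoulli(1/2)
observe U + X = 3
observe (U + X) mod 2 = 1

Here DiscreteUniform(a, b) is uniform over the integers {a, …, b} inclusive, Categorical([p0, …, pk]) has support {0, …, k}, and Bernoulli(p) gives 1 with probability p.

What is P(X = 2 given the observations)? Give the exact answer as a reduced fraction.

P(X = 2 | obs) = 1/3

Enumerate traces; 24 have nonzero weight after conditioning:
  (U=0, Z=1, X=3, Y=2, W=0) weight 1/27
  (U=0, Z=1, X=3, Y=2, W=1) weight 1/54
  (U=0, Z=1, X=3, Y=3, W=0) weight 1/27
  (U=0, Z=1, X=3, Y=3, W=1) weight 1/54
  (U=0, Z=1, X=3, Y=4, W=0) weight 1/27
  (U=0, Z=1, X=3, Y=4, W=1) weight 1/54
  (U=0, Z=2, X=3, Y=2, W=0) weight 1/36
  (U=0, Z=2, X=3, Y=2, W=1) weight 1/36
  (U=1, Z=1, X=2, Y=2, W=0) weight 1/54
  … 15 more
Group by X:
  weight(X=2) = 1/6
  weight(X=3) = 1/3
Total weight = 1/6 + 1/3 = 1/2
P(X=2 | obs) = 1/6 / 1/2 = 1/3
P(X=3 | obs) = 1/3 / 1/2 = 2/3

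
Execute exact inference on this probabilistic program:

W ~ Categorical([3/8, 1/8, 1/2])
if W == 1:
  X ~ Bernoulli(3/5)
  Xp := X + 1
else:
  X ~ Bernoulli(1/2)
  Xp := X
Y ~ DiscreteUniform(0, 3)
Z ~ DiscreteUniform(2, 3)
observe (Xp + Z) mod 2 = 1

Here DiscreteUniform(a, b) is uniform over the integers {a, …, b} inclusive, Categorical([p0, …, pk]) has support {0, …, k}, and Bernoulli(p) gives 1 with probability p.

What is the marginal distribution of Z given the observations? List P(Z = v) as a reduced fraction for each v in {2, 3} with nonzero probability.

P(Z=2) = 39/80, P(Z=3) = 41/80

Enumerate traces; 24 have nonzero weight after conditioning:
  (W=0, X=0, Y=0, Z=3) weight 3/128
  (W=0, X=0, Y=1, Z=3) weight 3/128
  (W=0, X=0, Y=2, Z=3) weight 3/128
  (W=0, X=0, Y=3, Z=3) weight 3/128
  (W=0, X=1, Y=0, Z=2) weight 3/128
  (W=0, X=1, Y=1, Z=2) weight 3/128
  (W=0, X=1, Y=2, Z=2) weight 3/128
  (W=0, X=1, Y=3, Z=2) weight 3/128
  … 16 more
Group by Z:
  weight(Z=2) = 39/160
  weight(Z=3) = 41/160
Total weight = 39/160 + 41/160 = 1/2
P(Z=2 | obs) = 39/160 / 1/2 = 39/80
P(Z=3 | obs) = 41/160 / 1/2 = 41/80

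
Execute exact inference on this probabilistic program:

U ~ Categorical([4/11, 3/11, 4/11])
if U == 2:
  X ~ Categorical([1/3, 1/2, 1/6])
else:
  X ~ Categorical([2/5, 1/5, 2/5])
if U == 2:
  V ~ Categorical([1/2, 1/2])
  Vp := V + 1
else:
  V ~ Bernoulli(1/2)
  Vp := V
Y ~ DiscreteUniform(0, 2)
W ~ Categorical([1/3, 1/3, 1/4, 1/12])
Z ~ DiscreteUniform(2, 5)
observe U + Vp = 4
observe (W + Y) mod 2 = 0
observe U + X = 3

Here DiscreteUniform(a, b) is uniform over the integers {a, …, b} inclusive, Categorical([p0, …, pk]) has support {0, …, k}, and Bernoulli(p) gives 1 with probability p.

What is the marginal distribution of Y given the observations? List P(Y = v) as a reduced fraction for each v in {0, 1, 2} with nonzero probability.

P(Y=0) = 7/19, P(Y=1) = 5/19, P(Y=2) = 7/19

Enumerate traces; 24 have nonzero weight after conditioning:
  (U=2, X=1, V=1, Y=0, W=0, Z=2) weight 1/396
  (U=2, X=1, V=1, Y=0, W=0, Z=3) weight 1/396
  (U=2, X=1, V=1, Y=0, W=0, Z=4) weight 1/396
  (U=2, X=1, V=1, Y=0, W=0, Z=5) weight 1/396
  (U=2, X=1, V=1, Y=0, W=2, Z=2) weight 1/528
  (U=2, X=1, V=1, Y=0, W=2, Z=3) weight 1/528
  (U=2, X=1, V=1, Y=0, W=2, Z=4) weight 1/528
  (U=2, X=1, V=1, Y=0, W=2, Z=5) weight 1/528
  (U=2, X=1, V=1, Y=1, W=1, Z=2) weight 1/396
  (U=2, X=1, V=1, Y=2, W=0, Z=2) weight 1/396
  … 14 more
Group by Y:
  weight(Y=0) = 7/396
  weight(Y=1) = 5/396
  weight(Y=2) = 7/396
Total weight = 7/396 + 5/396 + 7/396 = 19/396
P(Y=0 | obs) = 7/396 / 19/396 = 7/19
P(Y=1 | obs) = 5/396 / 19/396 = 5/19
P(Y=2 | obs) = 7/396 / 19/396 = 7/19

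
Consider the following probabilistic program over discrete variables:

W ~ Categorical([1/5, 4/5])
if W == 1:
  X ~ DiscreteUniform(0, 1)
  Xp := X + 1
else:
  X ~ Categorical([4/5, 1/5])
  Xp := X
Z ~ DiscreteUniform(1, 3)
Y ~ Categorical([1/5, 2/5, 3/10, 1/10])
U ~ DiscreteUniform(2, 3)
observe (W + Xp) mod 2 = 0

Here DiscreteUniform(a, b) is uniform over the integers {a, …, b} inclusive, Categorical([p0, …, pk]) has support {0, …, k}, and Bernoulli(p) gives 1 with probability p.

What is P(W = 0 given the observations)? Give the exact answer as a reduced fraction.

P(W = 0 | obs) = 2/7

Enumerate traces; 48 have nonzero weight after conditioning:
  (W=0, X=0, Z=1, Y=0, U=2) weight 2/375
  (W=0, X=0, Z=1, Y=0, U=3) weight 2/375
  (W=0, X=0, Z=1, Y=1, U=2) weight 4/375
  (W=0, X=0, Z=1, Y=1, U=3) weight 4/375
  (W=0, X=0, Z=1, Y=2, U=2) weight 1/125
  (W=0, X=0, Z=1, Y=2, U=3) weight 1/125
  (W=0, X=0, Z=1, Y=3, U=2) weight 1/375
  (W=0, X=0, Z=1, Y=3, U=3) weight 1/375
  (W=1, X=0, Z=1, Y=0, U=2) weight 1/75
  … 39 more
Group by W:
  weight(W=0) = 4/25
  weight(W=1) = 2/5
Total weight = 4/25 + 2/5 = 14/25
P(W=0 | obs) = 4/25 / 14/25 = 2/7
P(W=1 | obs) = 2/5 / 14/25 = 5/7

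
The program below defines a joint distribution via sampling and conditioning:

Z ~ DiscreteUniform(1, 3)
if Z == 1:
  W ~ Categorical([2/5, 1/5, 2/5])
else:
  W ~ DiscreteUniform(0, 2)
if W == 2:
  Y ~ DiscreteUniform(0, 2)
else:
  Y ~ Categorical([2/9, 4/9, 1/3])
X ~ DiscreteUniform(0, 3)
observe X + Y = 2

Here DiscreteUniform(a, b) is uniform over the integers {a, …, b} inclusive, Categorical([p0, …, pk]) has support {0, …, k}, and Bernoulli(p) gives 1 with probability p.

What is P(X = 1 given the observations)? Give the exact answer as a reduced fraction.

Enumerate traces; 27 have nonzero weight after conditioning:
  (Z=1, W=0, Y=0, X=2) weight 1/135
  (Z=1, W=0, Y=1, X=1) weight 2/135
  (Z=1, W=0, Y=2, X=0) weight 1/90
  (Z=1, W=1, Y=0, X=2) weight 1/270
  (Z=1, W=1, Y=1, X=1) weight 1/135
  (Z=1, W=1, Y=2, X=0) weight 1/180
  (Z=1, W=2, Y=0, X=2) weight 1/90
  (Z=1, W=2, Y=1, X=1) weight 1/90
  … 19 more
Group by X:
  weight(X=0) = 1/12
  weight(X=1) = 41/405
  weight(X=2) = 53/810
Total weight = 1/12 + 41/405 + 53/810 = 1/4
P(X=0 | obs) = 1/12 / 1/4 = 1/3
P(X=1 | obs) = 41/405 / 1/4 = 164/405
P(X=2 | obs) = 53/810 / 1/4 = 106/405

P(X = 1 | obs) = 164/405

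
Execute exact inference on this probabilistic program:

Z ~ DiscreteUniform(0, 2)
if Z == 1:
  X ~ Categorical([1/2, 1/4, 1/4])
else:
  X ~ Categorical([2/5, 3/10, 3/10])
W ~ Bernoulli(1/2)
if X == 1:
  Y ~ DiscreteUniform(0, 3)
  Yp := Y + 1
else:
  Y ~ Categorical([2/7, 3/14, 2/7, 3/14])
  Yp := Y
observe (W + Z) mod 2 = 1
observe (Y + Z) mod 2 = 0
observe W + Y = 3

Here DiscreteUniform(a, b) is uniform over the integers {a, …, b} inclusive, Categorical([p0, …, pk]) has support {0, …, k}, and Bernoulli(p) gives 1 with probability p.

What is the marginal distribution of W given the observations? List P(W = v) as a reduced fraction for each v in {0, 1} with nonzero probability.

Enumerate traces; 9 have nonzero weight after conditioning:
  (Z=0, X=0, W=1, Y=2) weight 2/105
  (Z=0, X=1, W=1, Y=2) weight 1/80
  (Z=0, X=2, W=1, Y=2) weight 1/70
  (Z=1, X=0, W=0, Y=3) weight 1/56
  (Z=1, X=1, W=0, Y=3) weight 1/96
  (Z=1, X=2, W=0, Y=3) weight 1/112
  (Z=2, X=0, W=1, Y=2) weight 2/105
  (Z=2, X=1, W=1, Y=2) weight 1/80
  … 1 more
Group by W:
  weight(W=0) = 25/672
  weight(W=1) = 11/120
Total weight = 25/672 + 11/120 = 433/3360
P(W=0 | obs) = 25/672 / 433/3360 = 125/433
P(W=1 | obs) = 11/120 / 433/3360 = 308/433

P(W=0) = 125/433, P(W=1) = 308/433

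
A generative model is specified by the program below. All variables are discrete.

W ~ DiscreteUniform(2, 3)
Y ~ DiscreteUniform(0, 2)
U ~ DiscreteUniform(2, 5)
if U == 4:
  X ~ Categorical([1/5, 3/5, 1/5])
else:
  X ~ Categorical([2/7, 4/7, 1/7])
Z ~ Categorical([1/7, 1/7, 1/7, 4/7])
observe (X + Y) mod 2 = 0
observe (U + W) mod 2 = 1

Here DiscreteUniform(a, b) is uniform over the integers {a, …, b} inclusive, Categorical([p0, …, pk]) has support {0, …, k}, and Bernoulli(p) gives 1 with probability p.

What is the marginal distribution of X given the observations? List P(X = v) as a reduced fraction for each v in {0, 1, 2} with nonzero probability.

Enumerate traces; 80 have nonzero weight after conditioning:
  (W=2, Y=0, U=3, X=0, Z=0) weight 1/588
  (W=2, Y=0, U=3, X=0, Z=1) weight 1/588
  (W=2, Y=0, U=3, X=0, Z=2) weight 1/588
  (W=2, Y=0, U=3, X=0, Z=3) weight 1/147
  (W=2, Y=0, U=3, X=2, Z=0) weight 1/1176
  (W=2, Y=0, U=3, X=2, Z=1) weight 1/1176
  (W=2, Y=0, U=3, X=2, Z=2) weight 1/1176
  (W=2, Y=0, U=3, X=2, Z=3) weight 1/294
  (W=2, Y=1, U=3, X=1, Z=0) weight 1/294
  … 71 more
Group by X:
  weight(X=0) = 37/420
  weight(X=1) = 27/280
  weight(X=2) = 11/210
Total weight = 37/420 + 27/280 + 11/210 = 199/840
P(X=0 | obs) = 37/420 / 199/840 = 74/199
P(X=1 | obs) = 27/280 / 199/840 = 81/199
P(X=2 | obs) = 11/210 / 199/840 = 44/199

P(X=0) = 74/199, P(X=1) = 81/199, P(X=2) = 44/199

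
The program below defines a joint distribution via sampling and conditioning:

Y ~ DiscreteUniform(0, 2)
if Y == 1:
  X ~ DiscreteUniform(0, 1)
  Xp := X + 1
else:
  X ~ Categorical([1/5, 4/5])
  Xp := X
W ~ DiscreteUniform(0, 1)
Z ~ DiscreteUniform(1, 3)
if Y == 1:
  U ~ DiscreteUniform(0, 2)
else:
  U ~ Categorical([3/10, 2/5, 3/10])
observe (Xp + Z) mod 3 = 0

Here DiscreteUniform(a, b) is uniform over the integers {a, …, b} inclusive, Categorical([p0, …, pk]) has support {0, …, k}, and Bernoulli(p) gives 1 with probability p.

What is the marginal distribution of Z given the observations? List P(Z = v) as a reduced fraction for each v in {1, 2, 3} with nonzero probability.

Enumerate traces; 36 have nonzero weight after conditioning:
  (Y=0, X=0, W=0, Z=3, U=0) weight 1/300
  (Y=0, X=0, W=0, Z=3, U=1) weight 1/225
  (Y=0, X=0, W=0, Z=3, U=2) weight 1/300
  (Y=0, X=0, W=1, Z=3, U=0) weight 1/300
  (Y=0, X=0, W=1, Z=3, U=1) weight 1/225
  (Y=0, X=0, W=1, Z=3, U=2) weight 1/300
  (Y=0, X=1, W=0, Z=2, U=0) weight 1/75
  (Y=0, X=1, W=0, Z=2, U=1) weight 4/225
  (Y=1, X=1, W=0, Z=1, U=0) weight 1/108
  … 27 more
Group by Z:
  weight(Z=1) = 1/18
  weight(Z=2) = 7/30
  weight(Z=3) = 2/45
Total weight = 1/18 + 7/30 + 2/45 = 1/3
P(Z=1 | obs) = 1/18 / 1/3 = 1/6
P(Z=2 | obs) = 7/30 / 1/3 = 7/10
P(Z=3 | obs) = 2/45 / 1/3 = 2/15

P(Z=1) = 1/6, P(Z=2) = 7/10, P(Z=3) = 2/15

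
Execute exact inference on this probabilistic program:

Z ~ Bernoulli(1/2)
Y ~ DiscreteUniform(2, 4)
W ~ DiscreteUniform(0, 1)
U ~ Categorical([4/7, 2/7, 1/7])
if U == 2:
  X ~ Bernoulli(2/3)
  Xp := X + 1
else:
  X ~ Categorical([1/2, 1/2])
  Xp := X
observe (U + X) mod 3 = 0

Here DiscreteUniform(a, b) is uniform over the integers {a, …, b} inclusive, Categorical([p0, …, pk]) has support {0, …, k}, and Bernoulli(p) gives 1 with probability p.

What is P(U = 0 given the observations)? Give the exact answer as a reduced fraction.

P(U = 0 | obs) = 3/4

Enumerate traces; 24 have nonzero weight after conditioning:
  (Z=0, Y=2, W=0, U=0, X=0) weight 1/42
  (Z=0, Y=2, W=0, U=2, X=1) weight 1/126
  (Z=0, Y=2, W=1, U=0, X=0) weight 1/42
  (Z=0, Y=2, W=1, U=2, X=1) weight 1/126
  (Z=0, Y=3, W=0, U=0, X=0) weight 1/42
  (Z=0, Y=3, W=0, U=2, X=1) weight 1/126
  (Z=0, Y=3, W=1, U=0, X=0) weight 1/42
  (Z=0, Y=3, W=1, U=2, X=1) weight 1/126
  … 16 more
Group by U:
  weight(U=0) = 2/7
  weight(U=2) = 2/21
Total weight = 2/7 + 2/21 = 8/21
P(U=0 | obs) = 2/7 / 8/21 = 3/4
P(U=2 | obs) = 2/21 / 8/21 = 1/4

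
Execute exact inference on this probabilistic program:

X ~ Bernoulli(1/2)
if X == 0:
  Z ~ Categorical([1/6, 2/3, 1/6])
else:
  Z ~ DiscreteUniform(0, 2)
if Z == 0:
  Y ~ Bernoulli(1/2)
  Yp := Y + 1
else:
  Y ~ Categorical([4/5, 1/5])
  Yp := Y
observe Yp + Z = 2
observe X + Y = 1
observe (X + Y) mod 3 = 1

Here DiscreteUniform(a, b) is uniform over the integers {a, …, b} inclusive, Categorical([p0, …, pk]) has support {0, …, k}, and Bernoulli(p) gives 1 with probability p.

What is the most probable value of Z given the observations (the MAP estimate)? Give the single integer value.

argmax_v P(Z = v | obs) = 2

Enumerate traces; 3 have nonzero weight after conditioning:
  (X=0, Z=0, Y=1) weight 1/24
  (X=0, Z=1, Y=1) weight 1/15
  (X=1, Z=2, Y=0) weight 2/15
Group by Z:
  weight(Z=0) = 1/24
  weight(Z=1) = 1/15
  weight(Z=2) = 2/15
Total weight = 1/24 + 1/15 + 2/15 = 29/120
P(Z=0 | obs) = 1/24 / 29/120 = 5/29
P(Z=1 | obs) = 1/15 / 29/120 = 8/29
P(Z=2 | obs) = 2/15 / 29/120 = 16/29
argmax = 2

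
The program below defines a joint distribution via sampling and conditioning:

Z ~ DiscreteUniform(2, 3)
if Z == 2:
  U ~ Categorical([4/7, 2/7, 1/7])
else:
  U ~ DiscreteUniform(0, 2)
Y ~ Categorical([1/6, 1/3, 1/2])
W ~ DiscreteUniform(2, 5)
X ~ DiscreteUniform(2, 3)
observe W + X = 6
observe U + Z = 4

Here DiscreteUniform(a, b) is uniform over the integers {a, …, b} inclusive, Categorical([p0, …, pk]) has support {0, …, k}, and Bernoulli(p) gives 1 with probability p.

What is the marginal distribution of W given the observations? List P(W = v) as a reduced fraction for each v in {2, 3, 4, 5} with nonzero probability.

P(W=3) = 1/2, P(W=4) = 1/2

Enumerate traces; 12 have nonzero weight after conditioning:
  (Z=2, U=2, Y=0, W=3, X=3) weight 1/672
  (Z=2, U=2, Y=0, W=4, X=2) weight 1/672
  (Z=2, U=2, Y=1, W=3, X=3) weight 1/336
  (Z=2, U=2, Y=1, W=4, X=2) weight 1/336
  (Z=2, U=2, Y=2, W=3, X=3) weight 1/224
  (Z=2, U=2, Y=2, W=4, X=2) weight 1/224
  (Z=3, U=1, Y=0, W=3, X=3) weight 1/288
  (Z=3, U=1, Y=0, W=4, X=2) weight 1/288
  … 4 more
Group by W:
  weight(W=3) = 5/168
  weight(W=4) = 5/168
Total weight = 5/168 + 5/168 = 5/84
P(W=3 | obs) = 5/168 / 5/84 = 1/2
P(W=4 | obs) = 5/168 / 5/84 = 1/2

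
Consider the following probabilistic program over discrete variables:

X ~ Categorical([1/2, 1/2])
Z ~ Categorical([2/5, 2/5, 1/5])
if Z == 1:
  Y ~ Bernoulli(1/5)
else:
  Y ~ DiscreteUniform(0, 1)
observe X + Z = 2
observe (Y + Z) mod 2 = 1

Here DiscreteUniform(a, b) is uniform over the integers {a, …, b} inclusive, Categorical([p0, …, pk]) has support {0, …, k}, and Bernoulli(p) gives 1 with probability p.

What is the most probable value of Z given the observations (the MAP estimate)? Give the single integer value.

Enumerate traces; 2 have nonzero weight after conditioning:
  (X=0, Z=2, Y=1) weight 1/20
  (X=1, Z=1, Y=0) weight 4/25
Group by Z:
  weight(Z=1) = 4/25
  weight(Z=2) = 1/20
Total weight = 4/25 + 1/20 = 21/100
P(Z=1 | obs) = 4/25 / 21/100 = 16/21
P(Z=2 | obs) = 1/20 / 21/100 = 5/21
argmax = 1

argmax_v P(Z = v | obs) = 1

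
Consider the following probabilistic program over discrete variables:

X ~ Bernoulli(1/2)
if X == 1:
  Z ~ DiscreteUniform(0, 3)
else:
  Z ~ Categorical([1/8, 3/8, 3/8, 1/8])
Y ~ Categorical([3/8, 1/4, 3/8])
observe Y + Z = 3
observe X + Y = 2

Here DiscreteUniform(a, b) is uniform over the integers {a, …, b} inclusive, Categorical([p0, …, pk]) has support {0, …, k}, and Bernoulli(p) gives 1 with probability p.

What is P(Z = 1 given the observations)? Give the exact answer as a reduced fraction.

P(Z = 1 | obs) = 9/13

Enumerate traces; 2 have nonzero weight after conditioning:
  (X=0, Z=1, Y=2) weight 9/128
  (X=1, Z=2, Y=1) weight 1/32
Group by Z:
  weight(Z=1) = 9/128
  weight(Z=2) = 1/32
Total weight = 9/128 + 1/32 = 13/128
P(Z=1 | obs) = 9/128 / 13/128 = 9/13
P(Z=2 | obs) = 1/32 / 13/128 = 4/13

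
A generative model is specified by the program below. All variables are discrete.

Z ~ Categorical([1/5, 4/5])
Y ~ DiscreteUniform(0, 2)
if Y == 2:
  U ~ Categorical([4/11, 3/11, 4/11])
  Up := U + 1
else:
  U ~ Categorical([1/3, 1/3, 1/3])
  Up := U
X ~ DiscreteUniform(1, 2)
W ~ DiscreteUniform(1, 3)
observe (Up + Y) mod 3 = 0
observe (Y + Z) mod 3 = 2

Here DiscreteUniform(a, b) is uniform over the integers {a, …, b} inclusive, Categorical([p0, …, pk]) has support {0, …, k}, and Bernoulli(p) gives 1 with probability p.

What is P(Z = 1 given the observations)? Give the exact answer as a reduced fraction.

P(Z = 1 | obs) = 11/14

Enumerate traces; 12 have nonzero weight after conditioning:
  (Z=0, Y=2, U=0, X=1, W=1) weight 2/495
  (Z=0, Y=2, U=0, X=1, W=2) weight 2/495
  (Z=0, Y=2, U=0, X=1, W=3) weight 2/495
  (Z=0, Y=2, U=0, X=2, W=1) weight 2/495
  (Z=0, Y=2, U=0, X=2, W=2) weight 2/495
  (Z=0, Y=2, U=0, X=2, W=3) weight 2/495
  (Z=1, Y=1, U=2, X=1, W=1) weight 2/135
  (Z=1, Y=1, U=2, X=1, W=2) weight 2/135
  … 4 more
Group by Z:
  weight(Z=0) = 4/165
  weight(Z=1) = 4/45
Total weight = 4/165 + 4/45 = 56/495
P(Z=0 | obs) = 4/165 / 56/495 = 3/14
P(Z=1 | obs) = 4/45 / 56/495 = 11/14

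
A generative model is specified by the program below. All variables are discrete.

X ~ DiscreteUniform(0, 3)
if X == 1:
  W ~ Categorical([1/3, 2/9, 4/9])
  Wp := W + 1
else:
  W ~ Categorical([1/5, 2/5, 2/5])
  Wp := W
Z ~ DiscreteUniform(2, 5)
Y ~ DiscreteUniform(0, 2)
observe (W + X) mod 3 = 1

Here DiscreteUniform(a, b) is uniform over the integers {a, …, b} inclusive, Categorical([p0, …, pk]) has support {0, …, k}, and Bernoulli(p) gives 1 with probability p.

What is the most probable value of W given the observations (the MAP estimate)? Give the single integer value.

argmax_v P(W = v | obs) = 1

Enumerate traces; 48 have nonzero weight after conditioning:
  (X=0, W=1, Z=2, Y=0) weight 1/120
  (X=0, W=1, Z=2, Y=1) weight 1/120
  (X=0, W=1, Z=2, Y=2) weight 1/120
  (X=0, W=1, Z=3, Y=0) weight 1/120
  (X=0, W=1, Z=3, Y=1) weight 1/120
  (X=0, W=1, Z=3, Y=2) weight 1/120
  (X=0, W=1, Z=4, Y=0) weight 1/120
  (X=0, W=1, Z=4, Y=1) weight 1/120
  (X=1, W=0, Z=2, Y=0) weight 1/144
  (X=2, W=2, Z=2, Y=0) weight 1/120
  … 38 more
Group by W:
  weight(W=0) = 1/12
  weight(W=1) = 1/5
  weight(W=2) = 1/10
Total weight = 1/12 + 1/5 + 1/10 = 23/60
P(W=0 | obs) = 1/12 / 23/60 = 5/23
P(W=1 | obs) = 1/5 / 23/60 = 12/23
P(W=2 | obs) = 1/10 / 23/60 = 6/23
argmax = 1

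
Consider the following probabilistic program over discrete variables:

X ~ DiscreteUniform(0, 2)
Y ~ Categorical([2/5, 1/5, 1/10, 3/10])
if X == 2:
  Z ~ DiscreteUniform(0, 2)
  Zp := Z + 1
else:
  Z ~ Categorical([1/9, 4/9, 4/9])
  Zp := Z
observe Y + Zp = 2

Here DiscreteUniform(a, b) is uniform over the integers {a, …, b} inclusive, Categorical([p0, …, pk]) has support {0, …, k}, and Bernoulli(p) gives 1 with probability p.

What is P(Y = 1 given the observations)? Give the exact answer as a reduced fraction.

Enumerate traces; 8 have nonzero weight after conditioning:
  (X=0, Y=0, Z=2) weight 8/135
  (X=0, Y=1, Z=1) weight 4/135
  (X=0, Y=2, Z=0) weight 1/270
  (X=1, Y=0, Z=2) weight 8/135
  (X=1, Y=1, Z=1) weight 4/135
  (X=1, Y=2, Z=0) weight 1/270
  (X=2, Y=0, Z=1) weight 2/45
  (X=2, Y=1, Z=0) weight 1/45
Group by Y:
  weight(Y=0) = 22/135
  weight(Y=1) = 11/135
  weight(Y=2) = 1/135
Total weight = 22/135 + 11/135 + 1/135 = 34/135
P(Y=0 | obs) = 22/135 / 34/135 = 11/17
P(Y=1 | obs) = 11/135 / 34/135 = 11/34
P(Y=2 | obs) = 1/135 / 34/135 = 1/34

P(Y = 1 | obs) = 11/34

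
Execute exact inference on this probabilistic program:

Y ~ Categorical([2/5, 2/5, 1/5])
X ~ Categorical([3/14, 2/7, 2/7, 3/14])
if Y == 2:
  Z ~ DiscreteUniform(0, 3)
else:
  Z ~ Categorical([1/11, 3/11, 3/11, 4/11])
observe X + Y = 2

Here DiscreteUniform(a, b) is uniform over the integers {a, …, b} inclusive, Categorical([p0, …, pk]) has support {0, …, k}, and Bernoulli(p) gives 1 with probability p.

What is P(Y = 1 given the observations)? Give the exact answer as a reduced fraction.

Enumerate traces; 12 have nonzero weight after conditioning:
  (Y=0, X=2, Z=0) weight 4/385
  (Y=0, X=2, Z=1) weight 12/385
  (Y=0, X=2, Z=2) weight 12/385
  (Y=0, X=2, Z=3) weight 16/385
  (Y=1, X=1, Z=0) weight 4/385
  (Y=1, X=1, Z=1) weight 12/385
  (Y=1, X=1, Z=2) weight 12/385
  (Y=1, X=1, Z=3) weight 16/385
  (Y=2, X=0, Z=0) weight 3/280
  … 3 more
Group by Y:
  weight(Y=0) = 4/35
  weight(Y=1) = 4/35
  weight(Y=2) = 3/70
Total weight = 4/35 + 4/35 + 3/70 = 19/70
P(Y=0 | obs) = 4/35 / 19/70 = 8/19
P(Y=1 | obs) = 4/35 / 19/70 = 8/19
P(Y=2 | obs) = 3/70 / 19/70 = 3/19

P(Y = 1 | obs) = 8/19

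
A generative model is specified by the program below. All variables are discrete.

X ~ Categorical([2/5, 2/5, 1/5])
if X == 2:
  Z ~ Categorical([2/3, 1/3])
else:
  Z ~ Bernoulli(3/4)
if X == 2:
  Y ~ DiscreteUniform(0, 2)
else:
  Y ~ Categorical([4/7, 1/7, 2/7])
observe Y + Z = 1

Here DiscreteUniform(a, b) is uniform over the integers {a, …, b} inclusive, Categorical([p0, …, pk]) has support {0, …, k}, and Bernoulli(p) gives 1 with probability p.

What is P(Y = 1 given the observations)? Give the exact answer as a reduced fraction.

Enumerate traces; 6 have nonzero weight after conditioning:
  (X=0, Z=0, Y=1) weight 1/70
  (X=0, Z=1, Y=0) weight 6/35
  (X=1, Z=0, Y=1) weight 1/70
  (X=1, Z=1, Y=0) weight 6/35
  (X=2, Z=0, Y=1) weight 2/45
  (X=2, Z=1, Y=0) weight 1/45
Group by Y:
  weight(Y=0) = 23/63
  weight(Y=1) = 23/315
Total weight = 23/63 + 23/315 = 46/105
P(Y=0 | obs) = 23/63 / 46/105 = 5/6
P(Y=1 | obs) = 23/315 / 46/105 = 1/6

P(Y = 1 | obs) = 1/6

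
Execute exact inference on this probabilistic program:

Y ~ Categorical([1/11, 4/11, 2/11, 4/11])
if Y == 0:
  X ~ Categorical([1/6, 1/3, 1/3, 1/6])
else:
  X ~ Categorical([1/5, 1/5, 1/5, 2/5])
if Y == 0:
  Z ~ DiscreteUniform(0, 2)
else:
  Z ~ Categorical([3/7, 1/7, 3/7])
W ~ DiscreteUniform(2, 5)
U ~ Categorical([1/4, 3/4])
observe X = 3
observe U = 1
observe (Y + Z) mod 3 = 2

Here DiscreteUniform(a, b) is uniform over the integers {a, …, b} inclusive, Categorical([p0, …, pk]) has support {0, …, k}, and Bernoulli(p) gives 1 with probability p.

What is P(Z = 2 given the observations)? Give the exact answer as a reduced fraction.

Enumerate traces; 16 have nonzero weight after conditioning:
  (Y=0, X=3, Z=2, W=2, U=1) weight 1/1056
  (Y=0, X=3, Z=2, W=3, U=1) weight 1/1056
  (Y=0, X=3, Z=2, W=4, U=1) weight 1/1056
  (Y=0, X=3, Z=2, W=5, U=1) weight 1/1056
  (Y=1, X=3, Z=1, W=2, U=1) weight 3/770
  (Y=1, X=3, Z=1, W=3, U=1) weight 3/770
  (Y=1, X=3, Z=1, W=4, U=1) weight 3/770
  (Y=1, X=3, Z=1, W=5, U=1) weight 3/770
  (Y=2, X=3, Z=0, W=2, U=1) weight 9/1540
  … 7 more
Group by Z:
  weight(Z=0) = 9/385
  weight(Z=1) = 6/385
  weight(Z=2) = 467/9240
Total weight = 9/385 + 6/385 + 467/9240 = 827/9240
P(Z=0 | obs) = 9/385 / 827/9240 = 216/827
P(Z=1 | obs) = 6/385 / 827/9240 = 144/827
P(Z=2 | obs) = 467/9240 / 827/9240 = 467/827

P(Z = 2 | obs) = 467/827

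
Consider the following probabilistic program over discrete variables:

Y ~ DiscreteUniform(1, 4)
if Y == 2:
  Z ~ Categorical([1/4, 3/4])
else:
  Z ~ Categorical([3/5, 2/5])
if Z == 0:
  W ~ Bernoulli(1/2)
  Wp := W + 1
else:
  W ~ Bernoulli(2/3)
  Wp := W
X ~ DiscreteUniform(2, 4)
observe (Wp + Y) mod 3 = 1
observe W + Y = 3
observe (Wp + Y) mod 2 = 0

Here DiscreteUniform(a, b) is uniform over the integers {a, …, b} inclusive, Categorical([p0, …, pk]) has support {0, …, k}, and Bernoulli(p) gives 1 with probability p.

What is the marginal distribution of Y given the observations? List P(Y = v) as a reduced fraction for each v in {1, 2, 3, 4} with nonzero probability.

P(Y=2) = 5/17, P(Y=3) = 12/17

Enumerate traces; 6 have nonzero weight after conditioning:
  (Y=2, Z=0, W=1, X=2) weight 1/96
  (Y=2, Z=0, W=1, X=3) weight 1/96
  (Y=2, Z=0, W=1, X=4) weight 1/96
  (Y=3, Z=0, W=0, X=2) weight 1/40
  (Y=3, Z=0, W=0, X=3) weight 1/40
  (Y=3, Z=0, W=0, X=4) weight 1/40
Group by Y:
  weight(Y=2) = 1/32
  weight(Y=3) = 3/40
Total weight = 1/32 + 3/40 = 17/160
P(Y=2 | obs) = 1/32 / 17/160 = 5/17
P(Y=3 | obs) = 3/40 / 17/160 = 12/17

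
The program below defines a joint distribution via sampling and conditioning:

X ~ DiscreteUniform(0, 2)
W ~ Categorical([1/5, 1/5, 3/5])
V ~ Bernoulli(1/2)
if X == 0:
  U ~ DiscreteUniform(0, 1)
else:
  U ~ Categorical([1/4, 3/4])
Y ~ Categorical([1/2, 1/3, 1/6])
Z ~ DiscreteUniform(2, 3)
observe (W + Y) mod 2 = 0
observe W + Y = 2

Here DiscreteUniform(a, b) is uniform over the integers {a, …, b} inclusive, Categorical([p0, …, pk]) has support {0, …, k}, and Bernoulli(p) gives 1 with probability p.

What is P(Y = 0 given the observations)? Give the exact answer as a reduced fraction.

Enumerate traces; 72 have nonzero weight after conditioning:
  (X=0, W=0, V=0, U=0, Y=2, Z=2) weight 1/720
  (X=0, W=0, V=0, U=0, Y=2, Z=3) weight 1/720
  (X=0, W=0, V=0, U=1, Y=2, Z=2) weight 1/720
  (X=0, W=0, V=0, U=1, Y=2, Z=3) weight 1/720
  (X=0, W=0, V=1, U=0, Y=2, Z=2) weight 1/720
  (X=0, W=0, V=1, U=0, Y=2, Z=3) weight 1/720
  (X=0, W=0, V=1, U=1, Y=2, Z=2) weight 1/720
  (X=0, W=0, V=1, U=1, Y=2, Z=3) weight 1/720
  (X=0, W=1, V=0, U=0, Y=1, Z=2) weight 1/360
  (X=0, W=2, V=0, U=0, Y=0, Z=2) weight 1/80
  … 62 more
Group by Y:
  weight(Y=0) = 3/10
  weight(Y=1) = 1/15
  weight(Y=2) = 1/30
Total weight = 3/10 + 1/15 + 1/30 = 2/5
P(Y=0 | obs) = 3/10 / 2/5 = 3/4
P(Y=1 | obs) = 1/15 / 2/5 = 1/6
P(Y=2 | obs) = 1/30 / 2/5 = 1/12

P(Y = 0 | obs) = 3/4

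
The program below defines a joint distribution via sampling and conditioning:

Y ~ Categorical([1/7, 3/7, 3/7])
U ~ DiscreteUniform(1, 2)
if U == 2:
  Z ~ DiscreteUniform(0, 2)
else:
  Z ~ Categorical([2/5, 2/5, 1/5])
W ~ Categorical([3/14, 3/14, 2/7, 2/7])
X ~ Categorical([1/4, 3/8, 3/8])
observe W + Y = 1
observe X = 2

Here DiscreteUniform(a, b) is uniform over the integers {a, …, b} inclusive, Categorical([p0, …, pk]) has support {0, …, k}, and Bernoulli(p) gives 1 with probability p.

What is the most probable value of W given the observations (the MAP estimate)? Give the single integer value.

Enumerate traces; 12 have nonzero weight after conditioning:
  (Y=0, U=1, Z=0, W=1, X=2) weight 9/3920
  (Y=0, U=1, Z=1, W=1, X=2) weight 9/3920
  (Y=0, U=1, Z=2, W=1, X=2) weight 9/7840
  (Y=0, U=2, Z=0, W=1, X=2) weight 3/1568
  (Y=0, U=2, Z=1, W=1, X=2) weight 3/1568
  (Y=0, U=2, Z=2, W=1, X=2) weight 3/1568
  (Y=1, U=1, Z=0, W=0, X=2) weight 27/3920
  (Y=1, U=1, Z=1, W=0, X=2) weight 27/3920
  … 4 more
Group by W:
  weight(W=0) = 27/784
  weight(W=1) = 9/784
Total weight = 27/784 + 9/784 = 9/196
P(W=0 | obs) = 27/784 / 9/196 = 3/4
P(W=1 | obs) = 9/784 / 9/196 = 1/4
argmax = 0

argmax_v P(W = v | obs) = 0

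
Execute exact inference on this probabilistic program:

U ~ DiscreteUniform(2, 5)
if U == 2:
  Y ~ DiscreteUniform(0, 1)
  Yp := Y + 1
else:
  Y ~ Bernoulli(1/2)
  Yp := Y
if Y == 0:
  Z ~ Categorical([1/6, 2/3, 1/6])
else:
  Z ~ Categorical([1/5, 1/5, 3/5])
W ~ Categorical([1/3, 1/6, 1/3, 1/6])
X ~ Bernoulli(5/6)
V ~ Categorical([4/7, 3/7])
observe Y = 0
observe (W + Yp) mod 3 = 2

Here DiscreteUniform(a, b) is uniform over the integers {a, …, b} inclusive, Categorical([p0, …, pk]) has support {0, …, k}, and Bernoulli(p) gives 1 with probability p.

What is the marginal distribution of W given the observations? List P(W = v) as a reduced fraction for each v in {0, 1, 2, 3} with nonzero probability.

Enumerate traces; 48 have nonzero weight after conditioning:
  (U=2, Y=0, Z=0, W=1, X=0, V=0) weight 1/3024
  (U=2, Y=0, Z=0, W=1, X=0, V=1) weight 1/4032
  (U=2, Y=0, Z=0, W=1, X=1, V=0) weight 5/3024
  (U=2, Y=0, Z=0, W=1, X=1, V=1) weight 5/4032
  (U=2, Y=0, Z=1, W=1, X=0, V=0) weight 1/756
  (U=2, Y=0, Z=1, W=1, X=0, V=1) weight 1/1008
  (U=2, Y=0, Z=1, W=1, X=1, V=0) weight 5/756
  (U=2, Y=0, Z=1, W=1, X=1, V=1) weight 5/1008
  (U=3, Y=0, Z=0, W=2, X=0, V=0) weight 1/1512
  … 39 more
Group by W:
  weight(W=1) = 1/48
  weight(W=2) = 1/8
Total weight = 1/48 + 1/8 = 7/48
P(W=1 | obs) = 1/48 / 7/48 = 1/7
P(W=2 | obs) = 1/8 / 7/48 = 6/7

P(W=1) = 1/7, P(W=2) = 6/7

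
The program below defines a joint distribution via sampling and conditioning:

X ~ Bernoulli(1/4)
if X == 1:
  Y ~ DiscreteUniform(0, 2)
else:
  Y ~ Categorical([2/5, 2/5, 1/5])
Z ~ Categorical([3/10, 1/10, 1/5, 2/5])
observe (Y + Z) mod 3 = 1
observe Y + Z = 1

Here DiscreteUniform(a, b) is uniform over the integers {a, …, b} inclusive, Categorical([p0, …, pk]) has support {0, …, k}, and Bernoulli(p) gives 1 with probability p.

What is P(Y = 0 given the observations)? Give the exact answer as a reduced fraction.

Enumerate traces; 4 have nonzero weight after conditioning:
  (X=0, Y=0, Z=1) weight 3/100
  (X=0, Y=1, Z=0) weight 9/100
  (X=1, Y=0, Z=1) weight 1/120
  (X=1, Y=1, Z=0) weight 1/40
Group by Y:
  weight(Y=0) = 23/600
  weight(Y=1) = 23/200
Total weight = 23/600 + 23/200 = 23/150
P(Y=0 | obs) = 23/600 / 23/150 = 1/4
P(Y=1 | obs) = 23/200 / 23/150 = 3/4

P(Y = 0 | obs) = 1/4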